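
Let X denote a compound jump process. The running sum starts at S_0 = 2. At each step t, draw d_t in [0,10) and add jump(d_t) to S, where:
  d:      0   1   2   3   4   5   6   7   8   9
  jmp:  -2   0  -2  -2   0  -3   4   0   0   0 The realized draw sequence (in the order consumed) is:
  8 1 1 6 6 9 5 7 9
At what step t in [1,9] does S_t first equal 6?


t=0: S=2, d=8, jump=0, S_1=2
t=1: S=2, d=1, jump=0, S_2=2
t=2: S=2, d=1, jump=0, S_3=2
t=3: S=2, d=6, jump=4, S_4=6
t=4: S=6, d=6, jump=4, S_5=10
t=5: S=10, d=9, jump=0, S_6=10
t=6: S=10, d=5, jump=-3, S_7=7
t=7: S=7, d=7, jump=0, S_8=7
t=8: S=7, d=9, jump=0, S_9=7

4


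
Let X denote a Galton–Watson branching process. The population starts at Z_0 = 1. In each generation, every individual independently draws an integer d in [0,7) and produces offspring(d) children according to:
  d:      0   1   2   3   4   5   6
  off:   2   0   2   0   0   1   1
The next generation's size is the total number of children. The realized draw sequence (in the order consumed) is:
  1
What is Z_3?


0

gen 0: Z_0=1, draws=[1], offspring=[0], Z_1=0
gen 1: Z_1=0, draws=[], offspring=[], Z_2=0
gen 2: Z_2=0, draws=[], offspring=[], Z_3=0


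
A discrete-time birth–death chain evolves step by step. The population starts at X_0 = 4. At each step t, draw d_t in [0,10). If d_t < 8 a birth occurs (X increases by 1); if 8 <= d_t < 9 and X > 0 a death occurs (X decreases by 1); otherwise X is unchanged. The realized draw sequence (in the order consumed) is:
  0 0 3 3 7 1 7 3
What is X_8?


t=0: X=4, d=0 → birth, X_1=5
t=1: X=5, d=0 → birth, X_2=6
t=2: X=6, d=3 → birth, X_3=7
t=3: X=7, d=3 → birth, X_4=8
t=4: X=8, d=7 → birth, X_5=9
t=5: X=9, d=1 → birth, X_6=10
t=6: X=10, d=7 → birth, X_7=11
t=7: X=11, d=3 → birth, X_8=12

12


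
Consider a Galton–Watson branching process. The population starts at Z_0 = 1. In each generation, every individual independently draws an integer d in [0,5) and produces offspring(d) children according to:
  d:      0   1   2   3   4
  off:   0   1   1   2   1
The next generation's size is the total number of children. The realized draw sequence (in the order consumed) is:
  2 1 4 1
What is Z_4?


1

gen 0: Z_0=1, draws=[2], offspring=[1], Z_1=1
gen 1: Z_1=1, draws=[1], offspring=[1], Z_2=1
gen 2: Z_2=1, draws=[4], offspring=[1], Z_3=1
gen 3: Z_3=1, draws=[1], offspring=[1], Z_4=1


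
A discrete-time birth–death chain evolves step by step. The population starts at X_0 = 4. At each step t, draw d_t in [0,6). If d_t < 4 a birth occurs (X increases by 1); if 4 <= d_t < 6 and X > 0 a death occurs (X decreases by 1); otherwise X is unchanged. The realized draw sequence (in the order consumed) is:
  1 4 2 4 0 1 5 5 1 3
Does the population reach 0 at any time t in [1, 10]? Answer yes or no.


no

t=0: X=4, d=1 → birth, X_1=5
t=1: X=5, d=4 → death, X_2=4
t=2: X=4, d=2 → birth, X_3=5
t=3: X=5, d=4 → death, X_4=4
t=4: X=4, d=0 → birth, X_5=5
t=5: X=5, d=1 → birth, X_6=6
t=6: X=6, d=5 → death, X_7=5
t=7: X=5, d=5 → death, X_8=4
t=8: X=4, d=1 → birth, X_9=5
t=9: X=5, d=3 → birth, X_10=6


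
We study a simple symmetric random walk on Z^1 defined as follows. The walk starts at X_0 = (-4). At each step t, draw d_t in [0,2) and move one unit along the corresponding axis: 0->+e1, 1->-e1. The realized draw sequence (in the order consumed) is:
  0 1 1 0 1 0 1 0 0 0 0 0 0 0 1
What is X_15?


t=0: X=(-4), d=0 → +e1, X_1=(-3)
t=1: X=(-3), d=1 → -e1, X_2=(-4)
t=2: X=(-4), d=1 → -e1, X_3=(-5)
t=3: X=(-5), d=0 → +e1, X_4=(-4)
t=4: X=(-4), d=1 → -e1, X_5=(-5)
t=5: X=(-5), d=0 → +e1, X_6=(-4)
t=6: X=(-4), d=1 → -e1, X_7=(-5)
t=7: X=(-5), d=0 → +e1, X_8=(-4)
t=8: X=(-4), d=0 → +e1, X_9=(-3)
t=9: X=(-3), d=0 → +e1, X_10=(-2)
t=10: X=(-2), d=0 → +e1, X_11=(-1)
t=11: X=(-1), d=0 → +e1, X_12=(0)
t=12: X=(0), d=0 → +e1, X_13=(1)
t=13: X=(1), d=0 → +e1, X_14=(2)
t=14: X=(2), d=1 → -e1, X_15=(1)

(1)


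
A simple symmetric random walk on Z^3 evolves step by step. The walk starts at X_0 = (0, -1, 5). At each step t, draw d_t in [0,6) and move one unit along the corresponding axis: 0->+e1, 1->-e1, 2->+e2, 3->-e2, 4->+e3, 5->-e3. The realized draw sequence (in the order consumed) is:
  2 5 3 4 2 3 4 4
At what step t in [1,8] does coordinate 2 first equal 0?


1

t=0: X=(0, -1, 5), d=2 → +e2, X_1=(0, 0, 5)
t=1: X=(0, 0, 5), d=5 → -e3, X_2=(0, 0, 4)
t=2: X=(0, 0, 4), d=3 → -e2, X_3=(0, -1, 4)
t=3: X=(0, -1, 4), d=4 → +e3, X_4=(0, -1, 5)
t=4: X=(0, -1, 5), d=2 → +e2, X_5=(0, 0, 5)
t=5: X=(0, 0, 5), d=3 → -e2, X_6=(0, -1, 5)
t=6: X=(0, -1, 5), d=4 → +e3, X_7=(0, -1, 6)
t=7: X=(0, -1, 6), d=4 → +e3, X_8=(0, -1, 7)


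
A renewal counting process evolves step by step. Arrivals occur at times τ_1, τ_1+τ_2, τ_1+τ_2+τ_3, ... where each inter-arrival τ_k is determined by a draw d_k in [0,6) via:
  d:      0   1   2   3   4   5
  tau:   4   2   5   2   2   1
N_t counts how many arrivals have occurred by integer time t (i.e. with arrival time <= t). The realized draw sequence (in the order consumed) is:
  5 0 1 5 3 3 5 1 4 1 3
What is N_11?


5

draw d_1=5: τ_1=1, arrival time A_1=1
draw d_2=0: τ_2=4, arrival time A_2=5
draw d_3=1: τ_3=2, arrival time A_3=7
draw d_4=5: τ_4=1, arrival time A_4=8
draw d_5=3: τ_5=2, arrival time A_5=10
draw d_6=3: τ_6=2, arrival time A_6=12
draw d_7=5: τ_7=1, arrival time A_7=13
draw d_8=1: τ_8=2, arrival time A_8=15
draw d_9=4: τ_9=2, arrival time A_9=17
draw d_10=1: τ_10=2, arrival time A_10=19
draw d_11=3: τ_11=2, arrival time A_11=21
N_t over t=0..11: 0:0 1:1 2:1 3:1 4:1 5:2 6:2 7:3 8:4 9:4 10:5 11:5


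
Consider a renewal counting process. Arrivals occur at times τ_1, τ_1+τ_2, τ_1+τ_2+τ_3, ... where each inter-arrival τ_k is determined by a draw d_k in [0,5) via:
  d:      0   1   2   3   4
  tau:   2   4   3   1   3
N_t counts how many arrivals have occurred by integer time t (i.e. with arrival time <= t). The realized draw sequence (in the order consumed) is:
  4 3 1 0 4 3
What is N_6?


draw d_1=4: τ_1=3, arrival time A_1=3
draw d_2=3: τ_2=1, arrival time A_2=4
draw d_3=1: τ_3=4, arrival time A_3=8
draw d_4=0: τ_4=2, arrival time A_4=10
draw d_5=4: τ_5=3, arrival time A_5=13
draw d_6=3: τ_6=1, arrival time A_6=14
N_t over t=0..6: 0:0 1:0 2:0 3:1 4:2 5:2 6:2

2


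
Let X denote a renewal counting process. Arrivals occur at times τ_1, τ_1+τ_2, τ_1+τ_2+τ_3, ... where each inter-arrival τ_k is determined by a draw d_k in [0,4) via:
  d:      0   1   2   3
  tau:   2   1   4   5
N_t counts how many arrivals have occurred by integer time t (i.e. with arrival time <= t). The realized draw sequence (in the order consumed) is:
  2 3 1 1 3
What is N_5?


1

draw d_1=2: τ_1=4, arrival time A_1=4
draw d_2=3: τ_2=5, arrival time A_2=9
draw d_3=1: τ_3=1, arrival time A_3=10
draw d_4=1: τ_4=1, arrival time A_4=11
draw d_5=3: τ_5=5, arrival time A_5=16
N_t over t=0..5: 0:0 1:0 2:0 3:0 4:1 5:1


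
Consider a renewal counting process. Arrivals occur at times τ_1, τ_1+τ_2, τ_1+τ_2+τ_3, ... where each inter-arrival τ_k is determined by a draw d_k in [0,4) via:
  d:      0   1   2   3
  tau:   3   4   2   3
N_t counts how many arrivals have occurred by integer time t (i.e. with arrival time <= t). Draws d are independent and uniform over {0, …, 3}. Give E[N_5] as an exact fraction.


21/16

Inter-arrival values over d=0..3: [3, 4, 2, 3]
Each d has probability 1/4, so the pmf of τ is: f(2) = 1/4, f(3) = 1/2, f(4) = 1/4
Renewal equation for m(n) = E[N_n]: condition on τ_1 = k (if k <= n, one arrival plus a fresh copy on the remaining n−k steps): m(n) = F(n) + Σ_{k<=n} f(k)·m(n−k), where F(n) = P(τ <= n) and m(0) = 0
m(1) = F(1) = 0
m(2) = F(2) = 1/4
m(3) = F(3) = 3/4
m(4) = F(4) + f(2)·m(2) = 1 + 1/4·1/4 = 17/16
m(5) = F(5) + f(2)·m(3) + f(3)·m(2) = 1 + 1/4·3/4 + 1/2·1/4 = 21/16
E[N_5] = m(5) = 21/16


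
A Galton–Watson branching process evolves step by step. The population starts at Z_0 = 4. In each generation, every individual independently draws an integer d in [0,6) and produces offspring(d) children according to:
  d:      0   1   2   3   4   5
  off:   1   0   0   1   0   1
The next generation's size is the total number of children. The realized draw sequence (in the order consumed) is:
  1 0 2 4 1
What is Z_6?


gen 0: Z_0=4, draws=[1, 0, 2, 4], offspring=[0, 1, 0, 0], Z_1=1
gen 1: Z_1=1, draws=[1], offspring=[0], Z_2=0
gen 2: Z_2=0, draws=[], offspring=[], Z_3=0
gen 3: Z_3=0, draws=[], offspring=[], Z_4=0
gen 4: Z_4=0, draws=[], offspring=[], Z_5=0
gen 5: Z_5=0, draws=[], offspring=[], Z_6=0

0


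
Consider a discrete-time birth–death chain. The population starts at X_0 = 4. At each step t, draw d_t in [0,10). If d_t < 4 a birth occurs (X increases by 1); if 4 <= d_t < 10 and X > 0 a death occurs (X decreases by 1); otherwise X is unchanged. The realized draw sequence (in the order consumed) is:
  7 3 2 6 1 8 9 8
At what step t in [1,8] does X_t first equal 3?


1

t=0: X=4, d=7 → death, X_1=3
t=1: X=3, d=3 → birth, X_2=4
t=2: X=4, d=2 → birth, X_3=5
t=3: X=5, d=6 → death, X_4=4
t=4: X=4, d=1 → birth, X_5=5
t=5: X=5, d=8 → death, X_6=4
t=6: X=4, d=9 → death, X_7=3
t=7: X=3, d=8 → death, X_8=2


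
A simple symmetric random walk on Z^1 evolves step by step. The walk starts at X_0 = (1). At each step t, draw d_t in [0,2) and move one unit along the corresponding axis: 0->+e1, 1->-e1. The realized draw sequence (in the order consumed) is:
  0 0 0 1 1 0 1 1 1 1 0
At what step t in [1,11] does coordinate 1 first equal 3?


2

t=0: X=(1), d=0 → +e1, X_1=(2)
t=1: X=(2), d=0 → +e1, X_2=(3)
t=2: X=(3), d=0 → +e1, X_3=(4)
t=3: X=(4), d=1 → -e1, X_4=(3)
t=4: X=(3), d=1 → -e1, X_5=(2)
t=5: X=(2), d=0 → +e1, X_6=(3)
t=6: X=(3), d=1 → -e1, X_7=(2)
t=7: X=(2), d=1 → -e1, X_8=(1)
t=8: X=(1), d=1 → -e1, X_9=(0)
t=9: X=(0), d=1 → -e1, X_10=(-1)
t=10: X=(-1), d=0 → +e1, X_11=(0)


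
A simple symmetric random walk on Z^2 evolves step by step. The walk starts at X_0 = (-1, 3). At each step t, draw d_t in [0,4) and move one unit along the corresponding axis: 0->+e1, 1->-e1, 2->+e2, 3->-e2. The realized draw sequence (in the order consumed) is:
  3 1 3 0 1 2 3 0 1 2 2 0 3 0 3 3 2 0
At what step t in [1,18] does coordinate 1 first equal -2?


t=0: X=(-1, 3), d=3 → -e2, X_1=(-1, 2)
t=1: X=(-1, 2), d=1 → -e1, X_2=(-2, 2)
t=2: X=(-2, 2), d=3 → -e2, X_3=(-2, 1)
t=3: X=(-2, 1), d=0 → +e1, X_4=(-1, 1)
t=4: X=(-1, 1), d=1 → -e1, X_5=(-2, 1)
t=5: X=(-2, 1), d=2 → +e2, X_6=(-2, 2)
t=6: X=(-2, 2), d=3 → -e2, X_7=(-2, 1)
t=7: X=(-2, 1), d=0 → +e1, X_8=(-1, 1)
t=8: X=(-1, 1), d=1 → -e1, X_9=(-2, 1)
t=9: X=(-2, 1), d=2 → +e2, X_10=(-2, 2)
t=10: X=(-2, 2), d=2 → +e2, X_11=(-2, 3)
t=11: X=(-2, 3), d=0 → +e1, X_12=(-1, 3)
t=12: X=(-1, 3), d=3 → -e2, X_13=(-1, 2)
t=13: X=(-1, 2), d=0 → +e1, X_14=(0, 2)
t=14: X=(0, 2), d=3 → -e2, X_15=(0, 1)
t=15: X=(0, 1), d=3 → -e2, X_16=(0, 0)
t=16: X=(0, 0), d=2 → +e2, X_17=(0, 1)
t=17: X=(0, 1), d=0 → +e1, X_18=(1, 1)

2


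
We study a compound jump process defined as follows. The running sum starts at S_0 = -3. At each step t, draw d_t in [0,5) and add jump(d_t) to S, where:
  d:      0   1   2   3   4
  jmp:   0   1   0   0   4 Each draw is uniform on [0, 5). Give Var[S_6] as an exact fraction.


Outcome values over d=0..4: [0, 1, 0, 0, 4]
Σy = 5, Σy² = 17, M = 5
μ = 5/5 = 1,  σ² = 17/5 − (1)² = 12/5
Independent increments: Var[S_6] = 6·σ² = 6·(12/5) = 72/5

72/5


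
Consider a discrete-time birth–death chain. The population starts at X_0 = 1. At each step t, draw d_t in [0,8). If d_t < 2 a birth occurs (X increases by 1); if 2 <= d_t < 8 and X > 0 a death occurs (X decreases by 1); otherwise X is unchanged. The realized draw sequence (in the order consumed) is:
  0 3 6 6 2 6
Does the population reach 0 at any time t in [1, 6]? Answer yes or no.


yes

t=0: X=1, d=0 → birth, X_1=2
t=1: X=2, d=3 → death, X_2=1
t=2: X=1, d=6 → death, X_3=0
t=3: X=0, d=6 → hold, X_4=0
t=4: X=0, d=2 → hold, X_5=0
t=5: X=0, d=6 → hold, X_6=0


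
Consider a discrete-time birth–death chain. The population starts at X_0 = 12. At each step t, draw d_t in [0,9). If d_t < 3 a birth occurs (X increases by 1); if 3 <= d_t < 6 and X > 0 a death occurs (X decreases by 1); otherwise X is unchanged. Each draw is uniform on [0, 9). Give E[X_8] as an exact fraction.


X can drop by at most 1 per step and X_0 = 12 > T = 8, so X_t >= 12 − t >= 4 > 0 for every t <= 8: the floor at 0 (the 'and X > 0' condition) never binds. Hence X_8 = X_0 + Σ_{t<8} Y_t with i.i.d. increments Y_t = y(d_t) ∈ {+1, −1, 0}.
Outcome values over d=0..8: [1, 1, 1, -1, -1, -1, 0, 0, 0]
Σy = 0, Σy² = 6, M = 9
μ = 0/9 = 0,  σ² = 6/9 − (0)² = 2/3
E[X_8] = 12 + 8·(0) = 12

12


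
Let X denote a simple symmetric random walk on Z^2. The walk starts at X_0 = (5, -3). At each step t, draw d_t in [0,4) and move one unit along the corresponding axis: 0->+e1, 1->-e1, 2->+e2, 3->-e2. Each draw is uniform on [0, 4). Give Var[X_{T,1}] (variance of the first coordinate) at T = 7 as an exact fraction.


7/2

Outcome values over d=0..3: [1, -1, 0, 0]
Σy = 0, Σy² = 2, M = 4
μ = 0/4 = 0,  σ² = 2/4 − (0)² = 1/2
Independent increments: Var[X_7] = 7·σ² = 7·(1/2) = 7/2


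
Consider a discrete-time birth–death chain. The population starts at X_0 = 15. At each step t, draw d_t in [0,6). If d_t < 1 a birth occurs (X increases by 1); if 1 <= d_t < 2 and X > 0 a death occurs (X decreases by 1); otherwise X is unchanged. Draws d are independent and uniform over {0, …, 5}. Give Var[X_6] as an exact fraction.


X can drop by at most 1 per step and X_0 = 15 > T = 6, so X_t >= 15 − t >= 9 > 0 for every t <= 6: the floor at 0 (the 'and X > 0' condition) never binds. Hence X_6 = X_0 + Σ_{t<6} Y_t with i.i.d. increments Y_t = y(d_t) ∈ {+1, −1, 0}.
Outcome values over d=0..5: [1, -1, 0, 0, 0, 0]
Σy = 0, Σy² = 2, M = 6
μ = 0/6 = 0,  σ² = 2/6 − (0)² = 1/3
Independent increments: Var[X_6] = 6·σ² = 6·(1/3) = 2

2


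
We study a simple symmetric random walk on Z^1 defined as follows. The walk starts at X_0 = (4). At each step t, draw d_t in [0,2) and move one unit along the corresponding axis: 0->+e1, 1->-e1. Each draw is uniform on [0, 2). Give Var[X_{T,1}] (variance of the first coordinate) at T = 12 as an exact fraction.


Outcome values over d=0..1: [1, -1]
Σy = 0, Σy² = 2, M = 2
μ = 0/2 = 0,  σ² = 2/2 − (0)² = 1
Independent increments: Var[X_12] = 12·σ² = 12·(1) = 12

12


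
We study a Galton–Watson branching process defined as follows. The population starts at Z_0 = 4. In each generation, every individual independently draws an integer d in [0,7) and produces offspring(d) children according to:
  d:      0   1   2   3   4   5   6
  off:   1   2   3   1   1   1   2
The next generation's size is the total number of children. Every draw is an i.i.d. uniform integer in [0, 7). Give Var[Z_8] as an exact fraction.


Outcome values over d=0..6: [1, 2, 3, 1, 1, 1, 2]
Σy = 11, Σy² = 21, M = 7
μ = 11/7 = 11/7,  σ² = 21/7 − (11/7)² = 26/49
V_0 = 0, E_0 = 4
V_1 = 26/49·E_0 + (11/7)²·V_0 = 104/49;  E_1 = 44/7
V_2 = 26/49·E_1 + (11/7)²·V_1 = 20592/2401;  E_2 = 484/49
V_3 = 26/49·E_2 + (11/7)²·V_2 = 3108248/117649;  E_3 = 5324/343
V_4 = 26/49·E_3 + (11/7)²·V_3 = 423577440/5764801;  E_4 = 58564/2401
V_5 = 26/49·E_4 + (11/7)²·V_4 = 54908786504/282475249;  E_5 = 644204/16807
V_6 = 26/49·E_5 + (11/7)²·V_5 = 6925468719312/13841287201;  E_6 = 7086244/117649
V_7 = 26/49·E_6 + (11/7)²·V_6 = 859657642566008/678223072849;  E_7 = 77948684/823543
V_8 = 26/49·E_7 + (11/7)²·V_7 = 105687621170239680/33232930569601;  E_8 = 857435524/5764801

105687621170239680/33232930569601


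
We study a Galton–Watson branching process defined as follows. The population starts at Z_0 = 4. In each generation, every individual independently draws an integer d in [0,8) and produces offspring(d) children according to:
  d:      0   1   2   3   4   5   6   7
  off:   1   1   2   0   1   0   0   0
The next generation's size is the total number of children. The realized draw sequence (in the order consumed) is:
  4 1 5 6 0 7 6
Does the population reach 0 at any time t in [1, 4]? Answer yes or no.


gen 0: Z_0=4, draws=[4, 1, 5, 6], offspring=[1, 1, 0, 0], Z_1=2
gen 1: Z_1=2, draws=[0, 7], offspring=[1, 0], Z_2=1
gen 2: Z_2=1, draws=[6], offspring=[0], Z_3=0
gen 3: Z_3=0, draws=[], offspring=[], Z_4=0

yes


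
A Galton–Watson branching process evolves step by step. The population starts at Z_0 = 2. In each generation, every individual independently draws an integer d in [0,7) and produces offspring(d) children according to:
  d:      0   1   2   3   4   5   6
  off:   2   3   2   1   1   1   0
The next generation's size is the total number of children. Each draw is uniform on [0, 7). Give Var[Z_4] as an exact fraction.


202640000/5764801

Outcome values over d=0..6: [2, 3, 2, 1, 1, 1, 0]
Σy = 10, Σy² = 20, M = 7
μ = 10/7 = 10/7,  σ² = 20/7 − (10/7)² = 40/49
V_0 = 0, E_0 = 2
V_1 = 40/49·E_0 + (10/7)²·V_0 = 80/49;  E_1 = 20/7
V_2 = 40/49·E_1 + (10/7)²·V_1 = 13600/2401;  E_2 = 200/49
V_3 = 40/49·E_2 + (10/7)²·V_2 = 1752000/117649;  E_3 = 2000/343
V_4 = 40/49·E_3 + (10/7)²·V_3 = 202640000/5764801;  E_4 = 20000/2401


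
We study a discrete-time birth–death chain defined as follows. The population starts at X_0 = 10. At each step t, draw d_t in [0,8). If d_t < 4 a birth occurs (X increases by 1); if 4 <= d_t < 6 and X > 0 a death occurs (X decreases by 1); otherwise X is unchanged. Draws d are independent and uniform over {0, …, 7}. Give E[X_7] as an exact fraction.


X can drop by at most 1 per step and X_0 = 10 > T = 7, so X_t >= 10 − t >= 3 > 0 for every t <= 7: the floor at 0 (the 'and X > 0' condition) never binds. Hence X_7 = X_0 + Σ_{t<7} Y_t with i.i.d. increments Y_t = y(d_t) ∈ {+1, −1, 0}.
Outcome values over d=0..7: [1, 1, 1, 1, -1, -1, 0, 0]
Σy = 2, Σy² = 6, M = 8
μ = 2/8 = 1/4,  σ² = 6/8 − (1/4)² = 11/16
E[X_7] = 10 + 7·(1/4) = 47/4

47/4


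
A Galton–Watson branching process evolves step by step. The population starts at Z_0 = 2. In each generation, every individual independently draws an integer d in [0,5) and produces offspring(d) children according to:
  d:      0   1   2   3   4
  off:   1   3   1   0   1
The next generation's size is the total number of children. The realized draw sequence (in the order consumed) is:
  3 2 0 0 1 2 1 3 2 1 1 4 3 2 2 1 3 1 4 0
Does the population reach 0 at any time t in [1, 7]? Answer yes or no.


no

gen 0: Z_0=2, draws=[3, 2], offspring=[0, 1], Z_1=1
gen 1: Z_1=1, draws=[0], offspring=[1], Z_2=1
gen 2: Z_2=1, draws=[0], offspring=[1], Z_3=1
gen 3: Z_3=1, draws=[1], offspring=[3], Z_4=3
gen 4: Z_4=3, draws=[2, 1, 3], offspring=[1, 3, 0], Z_5=4
gen 5: Z_5=4, draws=[2, 1, 1, 4], offspring=[1, 3, 3, 1], Z_6=8
gen 6: Z_6=8, draws=[3, 2, 2, 1, 3, 1, 4, 0], offspring=[0, 1, 1, 3, 0, 3, 1, 1], Z_7=10


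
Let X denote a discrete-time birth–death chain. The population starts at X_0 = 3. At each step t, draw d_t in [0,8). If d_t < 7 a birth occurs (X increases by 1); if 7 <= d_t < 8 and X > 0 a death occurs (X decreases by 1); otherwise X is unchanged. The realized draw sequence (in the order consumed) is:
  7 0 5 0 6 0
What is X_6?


7

t=0: X=3, d=7 → death, X_1=2
t=1: X=2, d=0 → birth, X_2=3
t=2: X=3, d=5 → birth, X_3=4
t=3: X=4, d=0 → birth, X_4=5
t=4: X=5, d=6 → birth, X_5=6
t=5: X=6, d=0 → birth, X_6=7


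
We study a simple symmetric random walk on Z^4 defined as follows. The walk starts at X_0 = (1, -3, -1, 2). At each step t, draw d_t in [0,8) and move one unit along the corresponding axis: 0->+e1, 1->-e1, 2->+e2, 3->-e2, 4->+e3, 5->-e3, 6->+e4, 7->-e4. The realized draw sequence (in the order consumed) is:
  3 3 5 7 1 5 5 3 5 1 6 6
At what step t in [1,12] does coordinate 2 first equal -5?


t=0: X=(1, -3, -1, 2), d=3 → -e2, X_1=(1, -4, -1, 2)
t=1: X=(1, -4, -1, 2), d=3 → -e2, X_2=(1, -5, -1, 2)
t=2: X=(1, -5, -1, 2), d=5 → -e3, X_3=(1, -5, -2, 2)
t=3: X=(1, -5, -2, 2), d=7 → -e4, X_4=(1, -5, -2, 1)
t=4: X=(1, -5, -2, 1), d=1 → -e1, X_5=(0, -5, -2, 1)
t=5: X=(0, -5, -2, 1), d=5 → -e3, X_6=(0, -5, -3, 1)
t=6: X=(0, -5, -3, 1), d=5 → -e3, X_7=(0, -5, -4, 1)
t=7: X=(0, -5, -4, 1), d=3 → -e2, X_8=(0, -6, -4, 1)
t=8: X=(0, -6, -4, 1), d=5 → -e3, X_9=(0, -6, -5, 1)
t=9: X=(0, -6, -5, 1), d=1 → -e1, X_10=(-1, -6, -5, 1)
t=10: X=(-1, -6, -5, 1), d=6 → +e4, X_11=(-1, -6, -5, 2)
t=11: X=(-1, -6, -5, 2), d=6 → +e4, X_12=(-1, -6, -5, 3)

2


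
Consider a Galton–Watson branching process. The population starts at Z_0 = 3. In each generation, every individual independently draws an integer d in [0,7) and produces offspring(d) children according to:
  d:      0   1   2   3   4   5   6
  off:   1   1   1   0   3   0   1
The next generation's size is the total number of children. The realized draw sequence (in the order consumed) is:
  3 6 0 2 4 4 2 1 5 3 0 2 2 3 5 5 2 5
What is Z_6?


0

gen 0: Z_0=3, draws=[3, 6, 0], offspring=[0, 1, 1], Z_1=2
gen 1: Z_1=2, draws=[2, 4], offspring=[1, 3], Z_2=4
gen 2: Z_2=4, draws=[4, 2, 1, 5], offspring=[3, 1, 1, 0], Z_3=5
gen 3: Z_3=5, draws=[3, 0, 2, 2, 3], offspring=[0, 1, 1, 1, 0], Z_4=3
gen 4: Z_4=3, draws=[5, 5, 2], offspring=[0, 0, 1], Z_5=1
gen 5: Z_5=1, draws=[5], offspring=[0], Z_6=0


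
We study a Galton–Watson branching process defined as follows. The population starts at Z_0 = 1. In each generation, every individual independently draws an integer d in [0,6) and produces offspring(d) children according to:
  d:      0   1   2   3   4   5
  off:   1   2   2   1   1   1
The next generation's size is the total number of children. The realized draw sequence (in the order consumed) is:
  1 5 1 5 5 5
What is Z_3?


3

gen 0: Z_0=1, draws=[1], offspring=[2], Z_1=2
gen 1: Z_1=2, draws=[5, 1], offspring=[1, 2], Z_2=3
gen 2: Z_2=3, draws=[5, 5, 5], offspring=[1, 1, 1], Z_3=3


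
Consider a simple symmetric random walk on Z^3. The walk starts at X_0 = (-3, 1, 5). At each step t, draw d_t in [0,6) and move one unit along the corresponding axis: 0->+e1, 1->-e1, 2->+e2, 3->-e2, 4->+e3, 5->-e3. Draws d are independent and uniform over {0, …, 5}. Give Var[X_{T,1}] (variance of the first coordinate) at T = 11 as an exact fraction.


Outcome values over d=0..5: [1, -1, 0, 0, 0, 0]
Σy = 0, Σy² = 2, M = 6
μ = 0/6 = 0,  σ² = 2/6 − (0)² = 1/3
Independent increments: Var[X_11] = 11·σ² = 11·(1/3) = 11/3

11/3


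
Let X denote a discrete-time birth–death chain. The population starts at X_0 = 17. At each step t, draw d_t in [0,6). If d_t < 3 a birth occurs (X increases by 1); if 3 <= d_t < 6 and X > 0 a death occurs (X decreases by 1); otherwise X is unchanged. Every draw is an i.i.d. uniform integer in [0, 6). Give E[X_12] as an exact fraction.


17

X can drop by at most 1 per step and X_0 = 17 > T = 12, so X_t >= 17 − t >= 5 > 0 for every t <= 12: the floor at 0 (the 'and X > 0' condition) never binds. Hence X_12 = X_0 + Σ_{t<12} Y_t with i.i.d. increments Y_t = y(d_t) ∈ {+1, −1, 0}.
Outcome values over d=0..5: [1, 1, 1, -1, -1, -1]
Σy = 0, Σy² = 6, M = 6
μ = 0/6 = 0,  σ² = 6/6 − (0)² = 1
E[X_12] = 17 + 12·(0) = 17


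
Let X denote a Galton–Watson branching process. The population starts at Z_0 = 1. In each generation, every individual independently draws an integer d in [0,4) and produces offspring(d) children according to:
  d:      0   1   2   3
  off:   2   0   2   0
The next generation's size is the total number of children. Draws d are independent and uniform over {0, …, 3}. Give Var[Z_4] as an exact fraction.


Outcome values over d=0..3: [2, 0, 2, 0]
Σy = 4, Σy² = 8, M = 4
μ = 4/4 = 1,  σ² = 8/4 − (1)² = 1
V_0 = 0, E_0 = 1
V_1 = 1·E_0 + (1)²·V_0 = 1;  E_1 = 1
V_2 = 1·E_1 + (1)²·V_1 = 2;  E_2 = 1
V_3 = 1·E_2 + (1)²·V_2 = 3;  E_3 = 1
V_4 = 1·E_3 + (1)²·V_3 = 4;  E_4 = 1

4


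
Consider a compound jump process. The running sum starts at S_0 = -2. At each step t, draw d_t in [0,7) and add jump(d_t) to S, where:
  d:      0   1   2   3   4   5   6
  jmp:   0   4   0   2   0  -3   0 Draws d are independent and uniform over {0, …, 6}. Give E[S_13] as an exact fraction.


25/7

Outcome values over d=0..6: [0, 4, 0, 2, 0, -3, 0]
Σy = 3, Σy² = 29, M = 7
μ = 3/7 = 3/7,  σ² = 29/7 − (3/7)² = 194/49
E[S_13] = -2 + 13·(3/7) = 25/7


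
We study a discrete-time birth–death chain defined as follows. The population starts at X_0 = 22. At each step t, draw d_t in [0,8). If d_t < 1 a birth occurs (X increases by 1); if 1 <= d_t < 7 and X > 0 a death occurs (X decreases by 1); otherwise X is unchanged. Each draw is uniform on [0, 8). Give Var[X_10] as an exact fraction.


155/32

X can drop by at most 1 per step and X_0 = 22 > T = 10, so X_t >= 22 − t >= 12 > 0 for every t <= 10: the floor at 0 (the 'and X > 0' condition) never binds. Hence X_10 = X_0 + Σ_{t<10} Y_t with i.i.d. increments Y_t = y(d_t) ∈ {+1, −1, 0}.
Outcome values over d=0..7: [1, -1, -1, -1, -1, -1, -1, 0]
Σy = -5, Σy² = 7, M = 8
μ = -5/8 = -5/8,  σ² = 7/8 − (-5/8)² = 31/64
Independent increments: Var[X_10] = 10·σ² = 10·(31/64) = 155/32


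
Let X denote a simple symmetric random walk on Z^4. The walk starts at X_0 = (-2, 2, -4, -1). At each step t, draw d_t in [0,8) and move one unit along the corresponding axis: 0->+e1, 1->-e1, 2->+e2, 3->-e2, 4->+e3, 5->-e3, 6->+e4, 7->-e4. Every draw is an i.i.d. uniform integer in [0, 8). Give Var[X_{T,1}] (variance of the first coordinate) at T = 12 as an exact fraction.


3

Outcome values over d=0..7: [1, -1, 0, 0, 0, 0, 0, 0]
Σy = 0, Σy² = 2, M = 8
μ = 0/8 = 0,  σ² = 2/8 − (0)² = 1/4
Independent increments: Var[X_12] = 12·σ² = 12·(1/4) = 3


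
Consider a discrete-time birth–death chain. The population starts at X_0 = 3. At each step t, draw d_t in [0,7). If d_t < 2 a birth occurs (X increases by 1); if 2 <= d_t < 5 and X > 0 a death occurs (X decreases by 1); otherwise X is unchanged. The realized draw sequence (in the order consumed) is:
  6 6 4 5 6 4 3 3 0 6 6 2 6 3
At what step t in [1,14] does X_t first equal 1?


t=0: X=3, d=6 → hold, X_1=3
t=1: X=3, d=6 → hold, X_2=3
t=2: X=3, d=4 → death, X_3=2
t=3: X=2, d=5 → hold, X_4=2
t=4: X=2, d=6 → hold, X_5=2
t=5: X=2, d=4 → death, X_6=1
t=6: X=1, d=3 → death, X_7=0
t=7: X=0, d=3 → hold, X_8=0
t=8: X=0, d=0 → birth, X_9=1
t=9: X=1, d=6 → hold, X_10=1
t=10: X=1, d=6 → hold, X_11=1
t=11: X=1, d=2 → death, X_12=0
t=12: X=0, d=6 → hold, X_13=0
t=13: X=0, d=3 → hold, X_14=0

6


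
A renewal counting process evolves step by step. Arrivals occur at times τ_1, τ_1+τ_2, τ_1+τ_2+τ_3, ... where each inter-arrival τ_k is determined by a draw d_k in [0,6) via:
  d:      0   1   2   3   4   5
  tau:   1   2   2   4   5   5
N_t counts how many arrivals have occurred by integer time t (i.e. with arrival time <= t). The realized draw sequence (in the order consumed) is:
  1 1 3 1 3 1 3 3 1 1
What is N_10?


draw d_1=1: τ_1=2, arrival time A_1=2
draw d_2=1: τ_2=2, arrival time A_2=4
draw d_3=3: τ_3=4, arrival time A_3=8
draw d_4=1: τ_4=2, arrival time A_4=10
draw d_5=3: τ_5=4, arrival time A_5=14
draw d_6=1: τ_6=2, arrival time A_6=16
draw d_7=3: τ_7=4, arrival time A_7=20
draw d_8=3: τ_8=4, arrival time A_8=24
draw d_9=1: τ_9=2, arrival time A_9=26
draw d_10=1: τ_10=2, arrival time A_10=28
N_t over t=0..10: 0:0 1:0 2:1 3:1 4:2 5:2 6:2 7:2 8:3 9:3 10:4

4


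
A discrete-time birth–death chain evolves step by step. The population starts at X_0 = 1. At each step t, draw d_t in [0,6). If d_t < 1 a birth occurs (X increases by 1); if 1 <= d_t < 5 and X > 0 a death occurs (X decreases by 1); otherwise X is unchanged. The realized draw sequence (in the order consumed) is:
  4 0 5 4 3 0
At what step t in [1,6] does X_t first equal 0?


1

t=0: X=1, d=4 → death, X_1=0
t=1: X=0, d=0 → birth, X_2=1
t=2: X=1, d=5 → hold, X_3=1
t=3: X=1, d=4 → death, X_4=0
t=4: X=0, d=3 → hold, X_5=0
t=5: X=0, d=0 → birth, X_6=1


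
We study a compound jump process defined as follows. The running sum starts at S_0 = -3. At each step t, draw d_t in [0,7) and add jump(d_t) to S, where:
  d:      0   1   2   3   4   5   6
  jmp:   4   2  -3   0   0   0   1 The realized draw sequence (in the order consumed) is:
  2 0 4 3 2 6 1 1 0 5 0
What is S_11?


t=0: S=-3, d=2, jump=-3, S_1=-6
t=1: S=-6, d=0, jump=4, S_2=-2
t=2: S=-2, d=4, jump=0, S_3=-2
t=3: S=-2, d=3, jump=0, S_4=-2
t=4: S=-2, d=2, jump=-3, S_5=-5
t=5: S=-5, d=6, jump=1, S_6=-4
t=6: S=-4, d=1, jump=2, S_7=-2
t=7: S=-2, d=1, jump=2, S_8=0
t=8: S=0, d=0, jump=4, S_9=4
t=9: S=4, d=5, jump=0, S_10=4
t=10: S=4, d=0, jump=4, S_11=8

8


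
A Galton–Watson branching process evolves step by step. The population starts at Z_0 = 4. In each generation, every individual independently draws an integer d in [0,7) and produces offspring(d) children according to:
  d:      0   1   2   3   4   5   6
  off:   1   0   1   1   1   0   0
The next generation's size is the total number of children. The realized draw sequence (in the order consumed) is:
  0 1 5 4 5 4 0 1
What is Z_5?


gen 0: Z_0=4, draws=[0, 1, 5, 4], offspring=[1, 0, 0, 1], Z_1=2
gen 1: Z_1=2, draws=[5, 4], offspring=[0, 1], Z_2=1
gen 2: Z_2=1, draws=[0], offspring=[1], Z_3=1
gen 3: Z_3=1, draws=[1], offspring=[0], Z_4=0
gen 4: Z_4=0, draws=[], offspring=[], Z_5=0

0


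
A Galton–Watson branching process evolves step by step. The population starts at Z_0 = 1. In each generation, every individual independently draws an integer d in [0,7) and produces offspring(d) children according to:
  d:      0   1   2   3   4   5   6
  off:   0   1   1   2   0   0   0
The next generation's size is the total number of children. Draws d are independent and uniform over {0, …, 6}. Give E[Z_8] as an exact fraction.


Outcome values over d=0..6: [0, 1, 1, 2, 0, 0, 0]
Σy = 4, Σy² = 6, M = 7
μ = 4/7 = 4/7,  σ² = 6/7 − (4/7)² = 26/49
E[Z_0] = 1
E[Z_1] = 4/7·E[Z_0] = 4/7
E[Z_2] = 4/7·E[Z_1] = 16/49
E[Z_3] = 4/7·E[Z_2] = 64/343
E[Z_4] = 4/7·E[Z_3] = 256/2401
E[Z_5] = 4/7·E[Z_4] = 1024/16807
E[Z_6] = 4/7·E[Z_5] = 4096/117649
E[Z_7] = 4/7·E[Z_6] = 16384/823543
E[Z_8] = 4/7·E[Z_7] = 65536/5764801

65536/5764801


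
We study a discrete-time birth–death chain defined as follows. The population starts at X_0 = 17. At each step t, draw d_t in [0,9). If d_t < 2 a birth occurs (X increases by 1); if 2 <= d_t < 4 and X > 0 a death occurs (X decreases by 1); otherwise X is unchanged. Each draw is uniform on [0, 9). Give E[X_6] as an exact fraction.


17

X can drop by at most 1 per step and X_0 = 17 > T = 6, so X_t >= 17 − t >= 11 > 0 for every t <= 6: the floor at 0 (the 'and X > 0' condition) never binds. Hence X_6 = X_0 + Σ_{t<6} Y_t with i.i.d. increments Y_t = y(d_t) ∈ {+1, −1, 0}.
Outcome values over d=0..8: [1, 1, -1, -1, 0, 0, 0, 0, 0]
Σy = 0, Σy² = 4, M = 9
μ = 0/9 = 0,  σ² = 4/9 − (0)² = 4/9
E[X_6] = 17 + 6·(0) = 17


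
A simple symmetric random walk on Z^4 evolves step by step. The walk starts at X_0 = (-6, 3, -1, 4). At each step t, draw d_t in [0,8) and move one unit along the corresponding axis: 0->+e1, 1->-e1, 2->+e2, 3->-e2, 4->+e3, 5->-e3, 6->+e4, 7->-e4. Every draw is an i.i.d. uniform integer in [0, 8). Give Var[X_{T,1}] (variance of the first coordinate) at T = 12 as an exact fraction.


3

Outcome values over d=0..7: [1, -1, 0, 0, 0, 0, 0, 0]
Σy = 0, Σy² = 2, M = 8
μ = 0/8 = 0,  σ² = 2/8 − (0)² = 1/4
Independent increments: Var[X_12] = 12·σ² = 12·(1/4) = 3


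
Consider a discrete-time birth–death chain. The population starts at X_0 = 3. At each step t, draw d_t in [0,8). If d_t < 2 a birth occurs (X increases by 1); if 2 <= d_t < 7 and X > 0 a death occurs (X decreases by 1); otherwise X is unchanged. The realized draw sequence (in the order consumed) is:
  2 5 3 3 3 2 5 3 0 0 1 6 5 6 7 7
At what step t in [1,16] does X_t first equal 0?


3

t=0: X=3, d=2 → death, X_1=2
t=1: X=2, d=5 → death, X_2=1
t=2: X=1, d=3 → death, X_3=0
t=3: X=0, d=3 → hold, X_4=0
t=4: X=0, d=3 → hold, X_5=0
t=5: X=0, d=2 → hold, X_6=0
t=6: X=0, d=5 → hold, X_7=0
t=7: X=0, d=3 → hold, X_8=0
t=8: X=0, d=0 → birth, X_9=1
t=9: X=1, d=0 → birth, X_10=2
t=10: X=2, d=1 → birth, X_11=3
t=11: X=3, d=6 → death, X_12=2
t=12: X=2, d=5 → death, X_13=1
t=13: X=1, d=6 → death, X_14=0
t=14: X=0, d=7 → hold, X_15=0
t=15: X=0, d=7 → hold, X_16=0


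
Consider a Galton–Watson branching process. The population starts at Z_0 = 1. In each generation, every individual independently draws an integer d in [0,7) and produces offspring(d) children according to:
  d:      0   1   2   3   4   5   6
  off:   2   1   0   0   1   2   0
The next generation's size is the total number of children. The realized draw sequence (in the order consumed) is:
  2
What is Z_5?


gen 0: Z_0=1, draws=[2], offspring=[0], Z_1=0
gen 1: Z_1=0, draws=[], offspring=[], Z_2=0
gen 2: Z_2=0, draws=[], offspring=[], Z_3=0
gen 3: Z_3=0, draws=[], offspring=[], Z_4=0
gen 4: Z_4=0, draws=[], offspring=[], Z_5=0

0


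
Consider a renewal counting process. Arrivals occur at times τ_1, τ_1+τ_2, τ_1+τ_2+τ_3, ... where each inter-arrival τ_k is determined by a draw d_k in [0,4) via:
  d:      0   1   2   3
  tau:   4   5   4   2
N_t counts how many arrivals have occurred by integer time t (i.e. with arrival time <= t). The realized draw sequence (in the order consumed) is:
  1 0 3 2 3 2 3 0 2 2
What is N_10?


draw d_1=1: τ_1=5, arrival time A_1=5
draw d_2=0: τ_2=4, arrival time A_2=9
draw d_3=3: τ_3=2, arrival time A_3=11
draw d_4=2: τ_4=4, arrival time A_4=15
draw d_5=3: τ_5=2, arrival time A_5=17
draw d_6=2: τ_6=4, arrival time A_6=21
draw d_7=3: τ_7=2, arrival time A_7=23
draw d_8=0: τ_8=4, arrival time A_8=27
draw d_9=2: τ_9=4, arrival time A_9=31
draw d_10=2: τ_10=4, arrival time A_10=35
N_t over t=0..10: 0:0 1:0 2:0 3:0 4:0 5:1 6:1 7:1 8:1 9:2 10:2

2


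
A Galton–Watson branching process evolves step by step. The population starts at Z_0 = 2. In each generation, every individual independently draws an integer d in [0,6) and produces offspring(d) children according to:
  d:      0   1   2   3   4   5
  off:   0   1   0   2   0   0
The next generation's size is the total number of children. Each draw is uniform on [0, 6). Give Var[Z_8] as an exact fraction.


Outcome values over d=0..5: [0, 1, 0, 2, 0, 0]
Σy = 3, Σy² = 5, M = 6
μ = 3/6 = 1/2,  σ² = 5/6 − (1/2)² = 7/12
V_0 = 0, E_0 = 2
V_1 = 7/12·E_0 + (1/2)²·V_0 = 7/6;  E_1 = 1
V_2 = 7/12·E_1 + (1/2)²·V_1 = 7/8;  E_2 = 1/2
V_3 = 7/12·E_2 + (1/2)²·V_2 = 49/96;  E_3 = 1/4
V_4 = 7/12·E_3 + (1/2)²·V_3 = 35/128;  E_4 = 1/8
V_5 = 7/12·E_4 + (1/2)²·V_4 = 217/1536;  E_5 = 1/16
V_6 = 7/12·E_5 + (1/2)²·V_5 = 147/2048;  E_6 = 1/32
V_7 = 7/12·E_6 + (1/2)²·V_6 = 889/24576;  E_7 = 1/64
V_8 = 7/12·E_7 + (1/2)²·V_7 = 595/32768;  E_8 = 1/128

595/32768


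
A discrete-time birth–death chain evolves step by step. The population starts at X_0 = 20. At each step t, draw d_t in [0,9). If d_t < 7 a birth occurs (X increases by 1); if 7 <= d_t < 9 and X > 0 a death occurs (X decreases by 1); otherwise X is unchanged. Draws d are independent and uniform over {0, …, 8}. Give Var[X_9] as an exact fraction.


56/9

X can drop by at most 1 per step and X_0 = 20 > T = 9, so X_t >= 20 − t >= 11 > 0 for every t <= 9: the floor at 0 (the 'and X > 0' condition) never binds. Hence X_9 = X_0 + Σ_{t<9} Y_t with i.i.d. increments Y_t = y(d_t) ∈ {+1, −1, 0}.
Outcome values over d=0..8: [1, 1, 1, 1, 1, 1, 1, -1, -1]
Σy = 5, Σy² = 9, M = 9
μ = 5/9 = 5/9,  σ² = 9/9 − (5/9)² = 56/81
Independent increments: Var[X_9] = 9·σ² = 9·(56/81) = 56/9


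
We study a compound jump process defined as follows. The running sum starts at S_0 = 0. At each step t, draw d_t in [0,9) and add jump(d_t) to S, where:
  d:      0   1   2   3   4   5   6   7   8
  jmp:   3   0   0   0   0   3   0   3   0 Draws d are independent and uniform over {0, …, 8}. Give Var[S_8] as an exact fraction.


Outcome values over d=0..8: [3, 0, 0, 0, 0, 3, 0, 3, 0]
Σy = 9, Σy² = 27, M = 9
μ = 9/9 = 1,  σ² = 27/9 − (1)² = 2
Independent increments: Var[S_8] = 8·σ² = 8·(2) = 16

16


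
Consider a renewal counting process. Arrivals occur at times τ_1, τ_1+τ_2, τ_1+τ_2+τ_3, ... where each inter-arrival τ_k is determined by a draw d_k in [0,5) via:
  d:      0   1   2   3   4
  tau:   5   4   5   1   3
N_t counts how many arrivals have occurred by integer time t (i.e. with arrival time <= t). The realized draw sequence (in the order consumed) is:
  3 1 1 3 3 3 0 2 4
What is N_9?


draw d_1=3: τ_1=1, arrival time A_1=1
draw d_2=1: τ_2=4, arrival time A_2=5
draw d_3=1: τ_3=4, arrival time A_3=9
draw d_4=3: τ_4=1, arrival time A_4=10
draw d_5=3: τ_5=1, arrival time A_5=11
draw d_6=3: τ_6=1, arrival time A_6=12
draw d_7=0: τ_7=5, arrival time A_7=17
draw d_8=2: τ_8=5, arrival time A_8=22
draw d_9=4: τ_9=3, arrival time A_9=25
N_t over t=0..9: 0:0 1:1 2:1 3:1 4:1 5:2 6:2 7:2 8:2 9:3

3


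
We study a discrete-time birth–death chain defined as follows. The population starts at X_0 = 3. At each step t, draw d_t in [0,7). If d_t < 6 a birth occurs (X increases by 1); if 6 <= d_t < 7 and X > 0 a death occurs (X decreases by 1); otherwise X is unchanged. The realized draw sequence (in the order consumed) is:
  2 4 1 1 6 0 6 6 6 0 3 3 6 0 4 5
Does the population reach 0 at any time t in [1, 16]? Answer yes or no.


no

t=0: X=3, d=2 → birth, X_1=4
t=1: X=4, d=4 → birth, X_2=5
t=2: X=5, d=1 → birth, X_3=6
t=3: X=6, d=1 → birth, X_4=7
t=4: X=7, d=6 → death, X_5=6
t=5: X=6, d=0 → birth, X_6=7
t=6: X=7, d=6 → death, X_7=6
t=7: X=6, d=6 → death, X_8=5
t=8: X=5, d=6 → death, X_9=4
t=9: X=4, d=0 → birth, X_10=5
t=10: X=5, d=3 → birth, X_11=6
t=11: X=6, d=3 → birth, X_12=7
t=12: X=7, d=6 → death, X_13=6
t=13: X=6, d=0 → birth, X_14=7
t=14: X=7, d=4 → birth, X_15=8
t=15: X=8, d=5 → birth, X_16=9


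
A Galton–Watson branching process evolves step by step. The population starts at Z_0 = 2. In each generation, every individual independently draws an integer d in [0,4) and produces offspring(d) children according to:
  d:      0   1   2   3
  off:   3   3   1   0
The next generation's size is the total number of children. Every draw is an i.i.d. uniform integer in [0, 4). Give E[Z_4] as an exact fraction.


Outcome values over d=0..3: [3, 3, 1, 0]
Σy = 7, Σy² = 19, M = 4
μ = 7/4 = 7/4,  σ² = 19/4 − (7/4)² = 27/16
E[Z_0] = 2
E[Z_1] = 7/4·E[Z_0] = 7/2
E[Z_2] = 7/4·E[Z_1] = 49/8
E[Z_3] = 7/4·E[Z_2] = 343/32
E[Z_4] = 7/4·E[Z_3] = 2401/128

2401/128


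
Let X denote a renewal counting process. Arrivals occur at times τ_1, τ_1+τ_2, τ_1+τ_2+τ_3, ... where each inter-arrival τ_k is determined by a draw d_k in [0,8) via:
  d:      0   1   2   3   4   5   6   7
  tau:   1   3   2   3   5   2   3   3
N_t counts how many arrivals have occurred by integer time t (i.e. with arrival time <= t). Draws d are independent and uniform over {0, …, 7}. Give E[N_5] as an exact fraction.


51721/32768

Inter-arrival values over d=0..7: [1, 3, 2, 3, 5, 2, 3, 3]
Each d has probability 1/8, so the pmf of τ is: f(1) = 1/8, f(2) = 1/4, f(3) = 1/2, f(5) = 1/8
Renewal equation for m(n) = E[N_n]: condition on τ_1 = k (if k <= n, one arrival plus a fresh copy on the remaining n−k steps): m(n) = F(n) + Σ_{k<=n} f(k)·m(n−k), where F(n) = P(τ <= n) and m(0) = 0
m(1) = F(1) = 1/8
m(2) = F(2) + f(1)·m(1) = 3/8 + 1/8·1/8 = 25/64
m(3) = F(3) + f(1)·m(2) + f(2)·m(1) = 7/8 + 1/8·25/64 + 1/4·1/8 = 489/512
m(4) = F(4) + f(1)·m(3) + f(2)·m(2) + f(3)·m(1) = 7/8 + 1/8·489/512 + 1/4·25/64 + 1/2·1/8 = 4729/4096
m(5) = F(5) + f(1)·m(4) + f(2)·m(3) + f(3)·m(2) = 1 + 1/8·4729/4096 + 1/4·489/512 + 1/2·25/64 = 51721/32768
E[N_5] = m(5) = 51721/32768


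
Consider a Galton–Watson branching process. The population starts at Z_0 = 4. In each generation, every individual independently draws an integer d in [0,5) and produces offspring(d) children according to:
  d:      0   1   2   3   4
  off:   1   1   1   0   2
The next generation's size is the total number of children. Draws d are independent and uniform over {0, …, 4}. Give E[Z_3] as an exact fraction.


4

Outcome values over d=0..4: [1, 1, 1, 0, 2]
Σy = 5, Σy² = 7, M = 5
μ = 5/5 = 1,  σ² = 7/5 − (1)² = 2/5
E[Z_0] = 4
E[Z_1] = 1·E[Z_0] = 4
E[Z_2] = 1·E[Z_1] = 4
E[Z_3] = 1·E[Z_2] = 4
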